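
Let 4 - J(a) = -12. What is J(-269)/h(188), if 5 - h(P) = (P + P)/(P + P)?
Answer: 4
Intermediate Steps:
h(P) = 4 (h(P) = 5 - (P + P)/(P + P) = 5 - 2*P/(2*P) = 5 - 2*P*1/(2*P) = 5 - 1*1 = 5 - 1 = 4)
J(a) = 16 (J(a) = 4 - 1*(-12) = 4 + 12 = 16)
J(-269)/h(188) = 16/4 = 16*(¼) = 4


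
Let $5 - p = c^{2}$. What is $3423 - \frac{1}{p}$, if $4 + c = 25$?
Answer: $\frac{1492429}{436} \approx 3423.0$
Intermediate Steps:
$c = 21$ ($c = -4 + 25 = 21$)
$p = -436$ ($p = 5 - 21^{2} = 5 - 441 = -436$)
$3423 - \frac{1}{p} = 3423 - \frac{1}{-436} = 3423 - - \frac{1}{436} = 3423 + \frac{1}{436} = \frac{1492429}{436}$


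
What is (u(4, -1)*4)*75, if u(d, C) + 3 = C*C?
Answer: -600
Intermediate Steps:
u(d, C) = -3 + C² (u(d, C) = -3 + C*C = -3 + C²)
(u(4, -1)*4)*75 = ((-3 + (-1)²)*4)*75 = ((-3 + 1)*4)*75 = -2*4*75 = -8*75 = -600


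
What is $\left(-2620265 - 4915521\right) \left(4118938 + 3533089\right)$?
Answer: $-57664037938222$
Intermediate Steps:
$\left(-2620265 - 4915521\right) \left(4118938 + 3533089\right) = \left(-7535786\right) 7652027 = -57664037938222$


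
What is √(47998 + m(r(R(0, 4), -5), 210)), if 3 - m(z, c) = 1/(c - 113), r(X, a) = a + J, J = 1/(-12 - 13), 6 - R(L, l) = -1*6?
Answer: 12*√3136398/97 ≈ 219.09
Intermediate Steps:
R(L, l) = 12 (R(L, l) = 6 - (-1)*6 = 6 - 1*(-6) = 6 + 6 = 12)
J = -1/25 (J = 1/(-25) = -1/25 ≈ -0.040000)
r(X, a) = -1/25 + a (r(X, a) = a - 1/25 = -1/25 + a)
m(z, c) = 3 - 1/(-113 + c) (m(z, c) = 3 - 1/(c - 113) = 3 - 1/(-113 + c))
√(47998 + m(r(R(0, 4), -5), 210)) = √(47998 + (-340 + 3*210)/(-113 + 210)) = √(47998 + (-340 + 630)/97) = √(47998 + (1/97)*290) = √(47998 + 290/97) = √(4656096/97) = 12*√3136398/97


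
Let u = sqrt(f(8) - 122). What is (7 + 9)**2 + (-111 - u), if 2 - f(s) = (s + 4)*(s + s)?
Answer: 145 - 2*I*sqrt(78) ≈ 145.0 - 17.664*I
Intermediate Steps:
f(s) = 2 - 2*s*(4 + s) (f(s) = 2 - (s + 4)*(s + s) = 2 - (4 + s)*2*s = 2 - 2*s*(4 + s))
u = 2*I*sqrt(78) (u = sqrt((2 - 8*8 - 2*8**2) - 122) = sqrt((2 - 64 - 2*64) - 122) = sqrt((2 - 64 - 128) - 122) = sqrt(-190 - 122) = sqrt(-312) = 2*I*sqrt(78) ≈ 17.664*I)
(7 + 9)**2 + (-111 - u) = (7 + 9)**2 + (-111 - 2*I*sqrt(78)) = 16**2 + (-111 - 2*I*sqrt(78)) = 256 + (-111 - 2*I*sqrt(78)) = 145 - 2*I*sqrt(78)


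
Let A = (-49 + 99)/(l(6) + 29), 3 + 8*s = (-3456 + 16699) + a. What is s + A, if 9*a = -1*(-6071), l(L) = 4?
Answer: 1378741/792 ≈ 1740.8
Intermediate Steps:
a = 6071/9 (a = (-1*(-6071))/9 = (⅑)*6071 = 6071/9 ≈ 674.56)
s = 125231/72 (s = -3/8 + ((-3456 + 16699) + 6071/9)/8 = -3/8 + (13243 + 6071/9)/8 = -3/8 + (⅛)*(125258/9) = -3/8 + 62629/36 = 125231/72 ≈ 1739.3)
A = 50/33 (A = (-49 + 99)/(4 + 29) = 50/33 ≈ 1.5152)
s + A = 125231/72 + 50/33 = 1378741/792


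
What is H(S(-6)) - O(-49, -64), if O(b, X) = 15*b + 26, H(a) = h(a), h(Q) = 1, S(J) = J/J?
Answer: 710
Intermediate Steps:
S(J) = 1
H(a) = 1
O(b, X) = 26 + 15*b
H(S(-6)) - O(-49, -64) = 1 - (26 + 15*(-49)) = 1 - (26 - 735) = 1 - 1*(-709) = 1 + 709 = 710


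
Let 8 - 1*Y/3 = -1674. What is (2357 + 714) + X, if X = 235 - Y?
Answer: -1740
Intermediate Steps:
Y = 5046 (Y = 24 - 3*(-1674) = 24 + 5022 = 5046)
X = -4811 (X = 235 - 1*5046 = 235 - 5046 = -4811)
(2357 + 714) + X = (2357 + 714) - 4811 = 3071 - 4811 = -1740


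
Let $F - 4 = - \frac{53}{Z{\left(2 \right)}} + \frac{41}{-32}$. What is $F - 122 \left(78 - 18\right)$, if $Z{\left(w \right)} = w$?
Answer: $- \frac{235001}{32} \approx -7343.8$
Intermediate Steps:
$F = - \frac{761}{32}$ ($F = 4 + \left(- \frac{53}{2} + \frac{41}{-32}\right) = 4 + \left(\left(-53\right) \frac{1}{2} + 41 \left(- \frac{1}{32}\right)\right) = 4 - \frac{889}{32} = - \frac{761}{32} \approx -23.781$)
$F - 122 \left(78 - 18\right) = - \frac{761}{32} - 122 \left(78 - 18\right) = - \frac{761}{32} - 7320 = - \frac{235001}{32}$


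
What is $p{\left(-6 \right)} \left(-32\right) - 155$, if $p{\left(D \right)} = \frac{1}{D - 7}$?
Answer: $- \frac{1983}{13} \approx -152.54$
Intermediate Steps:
$p{\left(D \right)} = \frac{1}{-7 + D}$
$p{\left(-6 \right)} \left(-32\right) - 155 = \frac{1}{-7 - 6} \left(-32\right) - 155 = \frac{1}{-13} \left(-32\right) - 155 = \left(- \frac{1}{13}\right) \left(-32\right) - 155 = \frac{32}{13} - 155 = - \frac{1983}{13}$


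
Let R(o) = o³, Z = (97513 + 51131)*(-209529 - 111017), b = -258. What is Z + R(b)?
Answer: -47664413136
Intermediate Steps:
Z = -47647239624 (Z = 148644*(-320546) = -47647239624)
Z + R(b) = -47647239624 + (-258)³ = -47647239624 - 17173512 = -47664413136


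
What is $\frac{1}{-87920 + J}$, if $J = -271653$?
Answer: $- \frac{1}{359573} \approx -2.7811 \cdot 10^{-6}$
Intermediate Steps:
$\frac{1}{-87920 + J} = \frac{1}{-87920 - 271653} = \frac{1}{-359573} = - \frac{1}{359573}$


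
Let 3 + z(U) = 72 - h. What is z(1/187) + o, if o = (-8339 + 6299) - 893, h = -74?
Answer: -2790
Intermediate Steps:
o = -2933 (o = -2040 - 893 = -2933)
z(U) = 143 (z(U) = -3 + (72 - 1*(-74)) = -3 + (72 + 74) = -3 + 146 = 143)
z(1/187) + o = 143 - 2933 = -2790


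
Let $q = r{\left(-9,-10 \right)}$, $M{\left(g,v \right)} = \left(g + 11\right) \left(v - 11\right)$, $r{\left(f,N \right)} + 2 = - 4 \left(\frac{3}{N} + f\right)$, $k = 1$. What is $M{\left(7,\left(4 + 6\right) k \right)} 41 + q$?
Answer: $- \frac{3514}{5} \approx -702.8$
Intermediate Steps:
$r{\left(f,N \right)} = -2 - \frac{12}{N} - 4 f$ ($r{\left(f,N \right)} = -2 - 4 \left(\frac{3}{N} + f\right) = -2 - 4 \left(f + \frac{3}{N}\right) = -2 - \left(4 f + \frac{12}{N}\right) = -2 - \frac{12}{N} - 4 f$)
$M{\left(g,v \right)} = \left(-11 + v\right) \left(11 + g\right)$ ($M{\left(g,v \right)} = \left(11 + g\right) \left(-11 + v\right) = \left(-11 + v\right) \left(11 + g\right)$)
$q = \frac{176}{5}$ ($q = -2 - \frac{12}{-10} - -36 = -2 - - \frac{6}{5} + 36 = -2 + \frac{6}{5} + 36 = \frac{176}{5} \approx 35.2$)
$M{\left(7,\left(4 + 6\right) k \right)} 41 + q = \left(-121 - 77 + 11 \left(4 + 6\right) 1 + 7 \left(4 + 6\right) 1\right) 41 + \frac{176}{5} = \left(-121 - 77 + 11 \cdot 10 \cdot 1 + 7 \cdot 10 \cdot 1\right) 41 + \frac{176}{5} = \left(-121 - 77 + 11 \cdot 10 + 7 \cdot 10\right) 41 + \frac{176}{5} = \left(-121 - 77 + 110 + 70\right) 41 + \frac{176}{5} = \left(-18\right) 41 + \frac{176}{5} = -738 + \frac{176}{5} = - \frac{3514}{5}$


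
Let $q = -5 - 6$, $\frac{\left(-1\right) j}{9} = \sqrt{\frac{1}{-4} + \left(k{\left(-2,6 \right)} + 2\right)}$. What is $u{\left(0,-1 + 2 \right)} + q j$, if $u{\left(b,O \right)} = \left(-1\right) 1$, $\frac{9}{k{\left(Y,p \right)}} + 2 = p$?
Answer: $197$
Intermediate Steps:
$k{\left(Y,p \right)} = \frac{9}{-2 + p}$
$u{\left(b,O \right)} = -1$
$j = -18$ ($j = - 9 \sqrt{\frac{1}{-4} + \left(\frac{9}{-2 + 6} + 2\right)} = - 9 \sqrt{- \frac{1}{4} + \left(\frac{9}{4} + 2\right)} = - 9 \sqrt{- \frac{1}{4} + \frac{17}{4}} = - 9 \sqrt{4} = \left(-9\right) 2 = -18$)
$q = -11$
$u{\left(0,-1 + 2 \right)} + q j = -1 - -198 = -1 + 198 = 197$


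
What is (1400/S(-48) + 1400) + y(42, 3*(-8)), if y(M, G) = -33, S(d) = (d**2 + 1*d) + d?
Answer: 377467/276 ≈ 1367.6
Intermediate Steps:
S(d) = d**2 + 2*d (S(d) = (d**2 + d) + d = (d + d**2) + d = d**2 + 2*d)
(1400/S(-48) + 1400) + y(42, 3*(-8)) = (1400/((-48*(2 - 48))) + 1400) - 33 = (1400/((-48*(-46))) + 1400) - 33 = (1400/2208 + 1400) - 33 = (1400*(1/2208) + 1400) - 33 = (175/276 + 1400) - 33 = 386575/276 - 33 = 377467/276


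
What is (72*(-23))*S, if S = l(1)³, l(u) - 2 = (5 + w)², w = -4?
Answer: -44712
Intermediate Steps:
l(u) = 3 (l(u) = 2 + (5 - 4)² = 2 + 1² = 2 + 1 = 3)
S = 27 (S = 3³ = 27)
(72*(-23))*S = (72*(-23))*27 = -1656*27 = -44712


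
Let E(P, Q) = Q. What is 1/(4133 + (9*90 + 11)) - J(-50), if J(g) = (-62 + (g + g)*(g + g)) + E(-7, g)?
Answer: -48985151/4954 ≈ -9888.0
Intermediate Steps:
J(g) = -62 + g + 4*g² (J(g) = (-62 + (g + g)*(g + g)) + g = (-62 + (2*g)*(2*g)) + g = (-62 + 4*g²) + g = -62 + g + 4*g²)
1/(4133 + (9*90 + 11)) - J(-50) = 1/(4133 + (9*90 + 11)) - (-62 - 50 + 4*(-50)²) = 1/(4133 + (810 + 11)) - (-62 - 50 + 4*2500) = 1/(4133 + 821) - (-62 - 50 + 10000) = 1/4954 - 1*9888 = 1/4954 - 9888 = -48985151/4954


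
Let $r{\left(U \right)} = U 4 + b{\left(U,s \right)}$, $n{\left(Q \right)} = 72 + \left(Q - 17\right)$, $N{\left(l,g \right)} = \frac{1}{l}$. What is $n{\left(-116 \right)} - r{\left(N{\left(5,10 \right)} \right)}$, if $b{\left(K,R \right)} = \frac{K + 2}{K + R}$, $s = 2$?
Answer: $- \frac{314}{5} \approx -62.8$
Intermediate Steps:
$n{\left(Q \right)} = 55 + Q$ ($n{\left(Q \right)} = 72 + \left(-17 + Q\right) = 55 + Q$)
$b{\left(K,R \right)} = \frac{2 + K}{K + R}$
$r{\left(U \right)} = 1 + 4 U$ ($r{\left(U \right)} = U 4 + \frac{2 + U}{U + 2} = 4 U + \frac{2 + U}{2 + U} = 4 U + 1 = 1 + 4 U$)
$n{\left(-116 \right)} - r{\left(N{\left(5,10 \right)} \right)} = \left(55 - 116\right) - \left(1 + \frac{4}{5}\right) = -61 - \left(1 + 4 \cdot \frac{1}{5}\right) = -61 - \left(1 + \frac{4}{5}\right) = -61 - \frac{9}{5} = - \frac{314}{5}$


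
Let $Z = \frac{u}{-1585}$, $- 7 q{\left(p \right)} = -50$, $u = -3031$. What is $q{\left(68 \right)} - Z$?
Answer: $\frac{58033}{11095} \approx 5.2306$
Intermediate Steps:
$q{\left(p \right)} = \frac{50}{7}$ ($q{\left(p \right)} = \left(- \frac{1}{7}\right) \left(-50\right) = \frac{50}{7}$)
$Z = \frac{3031}{1585}$ ($Z = - \frac{3031}{-1585} = \left(-3031\right) \left(- \frac{1}{1585}\right) = \frac{3031}{1585} \approx 1.9123$)
$q{\left(68 \right)} - Z = \frac{50}{7} - \frac{3031}{1585} = \frac{58033}{11095}$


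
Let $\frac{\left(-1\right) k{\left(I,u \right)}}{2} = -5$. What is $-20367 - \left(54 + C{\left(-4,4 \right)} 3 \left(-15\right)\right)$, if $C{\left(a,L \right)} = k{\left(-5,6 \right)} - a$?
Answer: $-19791$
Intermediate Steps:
$k{\left(I,u \right)} = 10$ ($k{\left(I,u \right)} = \left(-2\right) \left(-5\right) = 10$)
$C{\left(a,L \right)} = 10 - a$
$-20367 - \left(54 + C{\left(-4,4 \right)} 3 \left(-15\right)\right) = -20367 - \left(54 + \left(10 - -4\right) 3 \left(-15\right)\right) = -20367 - \left(54 + \left(10 + 4\right) \left(-45\right)\right) = -20367 - \left(54 + 14 \left(-45\right)\right) = -20367 - \left(54 - 630\right) = -20367 - -576 = -20367 + 576 = -19791$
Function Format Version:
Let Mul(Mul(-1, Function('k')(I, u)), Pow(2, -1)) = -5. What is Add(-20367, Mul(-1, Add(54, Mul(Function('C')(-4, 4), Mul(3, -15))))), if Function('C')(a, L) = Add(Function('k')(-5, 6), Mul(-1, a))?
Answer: -19791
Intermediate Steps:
Function('k')(I, u) = 10 (Function('k')(I, u) = Mul(-2, -5) = 10)
Function('C')(a, L) = Add(10, Mul(-1, a))
Add(-20367, Mul(-1, Add(54, Mul(Function('C')(-4, 4), Mul(3, -15))))) = Add(-20367, Mul(-1, Add(54, Mul(Add(10, Mul(-1, -4)), Mul(3, -15))))) = Add(-20367, Mul(-1, Add(54, Mul(Add(10, 4), -45)))) = Add(-20367, Mul(-1, Add(54, Mul(14, -45)))) = Add(-20367, Mul(-1, Add(54, -630))) = Add(-20367, Mul(-1, -576)) = Add(-20367, 576) = -19791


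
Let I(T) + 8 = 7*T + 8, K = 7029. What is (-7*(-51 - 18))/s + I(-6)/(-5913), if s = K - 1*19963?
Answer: -770917/25492914 ≈ -0.030240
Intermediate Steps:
I(T) = 7*T (I(T) = -8 + (7*T + 8) = -8 + (8 + 7*T) = 7*T)
s = -12934 (s = 7029 - 1*19963 = 7029 - 19963 = -12934)
(-7*(-51 - 18))/s + I(-6)/(-5913) = -7*(-51 - 18)/(-12934) + (7*(-6))/(-5913) = -7*(-69)*(-1/12934) - 42*(-1/5913) = 483*(-1/12934) + 14/1971 = -483/12934 + 14/1971 = -770917/25492914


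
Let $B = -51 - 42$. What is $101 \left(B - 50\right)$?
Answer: $-14443$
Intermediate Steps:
$B = -93$
$101 \left(B - 50\right) = 101 \left(-93 - 50\right) = 101 \left(-143\right) = -14443$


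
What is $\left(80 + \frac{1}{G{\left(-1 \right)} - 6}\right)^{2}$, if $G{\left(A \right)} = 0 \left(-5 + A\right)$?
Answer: $\frac{229441}{36} \approx 6373.4$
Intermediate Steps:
$G{\left(A \right)} = 0$
$\left(80 + \frac{1}{G{\left(-1 \right)} - 6}\right)^{2} = \left(80 + \frac{1}{0 - 6}\right)^{2} = \left(80 + \frac{1}{-6}\right)^{2} = \left(80 - \frac{1}{6}\right)^{2} = \left(\frac{479}{6}\right)^{2} = \frac{229441}{36}$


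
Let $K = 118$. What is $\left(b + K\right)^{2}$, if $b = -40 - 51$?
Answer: $729$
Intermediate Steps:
$b = -91$ ($b = -40 - 51 = -91$)
$\left(b + K\right)^{2} = \left(-91 + 118\right)^{2} = 27^{2} = 729$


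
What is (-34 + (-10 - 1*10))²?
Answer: 2916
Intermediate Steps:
(-34 + (-10 - 1*10))² = (-34 + (-10 - 10))² = (-34 - 20)² = (-54)² = 2916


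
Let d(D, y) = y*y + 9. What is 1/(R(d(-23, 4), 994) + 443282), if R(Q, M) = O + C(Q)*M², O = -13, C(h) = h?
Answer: 1/25144169 ≈ 3.9771e-8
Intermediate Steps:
d(D, y) = 9 + y² (d(D, y) = y² + 9 = 9 + y²)
R(Q, M) = -13 + Q*M²
1/(R(d(-23, 4), 994) + 443282) = 1/((-13 + (9 + 4²)*994²) + 443282) = 1/((-13 + (9 + 16)*988036) + 443282) = 1/((-13 + 25*988036) + 443282) = 1/((-13 + 24700900) + 443282) = 1/(24700887 + 443282) = 1/25144169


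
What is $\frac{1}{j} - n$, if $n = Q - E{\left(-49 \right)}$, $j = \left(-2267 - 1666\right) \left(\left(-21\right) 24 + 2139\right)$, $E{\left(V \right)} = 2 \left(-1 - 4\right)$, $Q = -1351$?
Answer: $\frac{8623240154}{6430455} \approx 1341.0$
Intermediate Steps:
$E{\left(V \right)} = -10$ ($E{\left(V \right)} = 2 \left(-5\right) = -10$)
$j = -6430455$ ($j = - 3933 \left(-504 + 2139\right) = \left(-3933\right) 1635 = -6430455$)
$n = -1341$ ($n = -1351 - -10 = -1351 + 10 = -1341$)
$\frac{1}{j} - n = \frac{1}{-6430455} - -1341 = - \frac{1}{6430455} + 1341 = \frac{8623240154}{6430455}$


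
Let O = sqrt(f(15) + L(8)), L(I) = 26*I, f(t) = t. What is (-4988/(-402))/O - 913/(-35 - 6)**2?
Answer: -913/1681 + 2494*sqrt(223)/44823 ≈ 0.28777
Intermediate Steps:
O = sqrt(223) (O = sqrt(15 + 26*8) = sqrt(15 + 208) = sqrt(223) ≈ 14.933)
(-4988/(-402))/O - 913/(-35 - 6)**2 = (-4988/(-402))/(sqrt(223)) - 913/(-35 - 6)**2 = (-4988*(-1/402))*(sqrt(223)/223) - 913/((-41)**2) = 2494*(sqrt(223)/223)/201 - 913/1681 = 2494*sqrt(223)/44823 - 913*1/1681 = 2494*sqrt(223)/44823 - 913/1681 = -913/1681 + 2494*sqrt(223)/44823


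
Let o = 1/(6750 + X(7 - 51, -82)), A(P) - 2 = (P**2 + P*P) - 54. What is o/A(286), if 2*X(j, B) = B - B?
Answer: 1/1103895000 ≈ 9.0588e-10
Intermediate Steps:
X(j, B) = 0 (X(j, B) = (B - B)/2 = (1/2)*0 = 0)
A(P) = -52 + 2*P**2 (A(P) = 2 + ((P**2 + P*P) - 54) = 2 + ((P**2 + P**2) - 54) = 2 + (2*P**2 - 54) = 2 + (-54 + 2*P**2) = -52 + 2*P**2)
o = 1/6750 (o = 1/(6750 + 0) = 1/6750 ≈ 0.00014815)
o/A(286) = 1/(6750*(-52 + 2*286**2)) = 1/(6750*(-52 + 2*81796)) = 1/(6750*(-52 + 163592)) = (1/6750)/163540 = (1/6750)*(1/163540) = 1/1103895000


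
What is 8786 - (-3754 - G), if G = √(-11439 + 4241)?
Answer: 12540 + I*√7198 ≈ 12540.0 + 84.841*I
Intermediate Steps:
G = I*√7198 (G = √(-7198) = I*√7198 ≈ 84.841*I)
8786 - (-3754 - G) = 8786 - (-3754 - I*√7198) = 8786 + (3754 + I*√7198) = 12540 + I*√7198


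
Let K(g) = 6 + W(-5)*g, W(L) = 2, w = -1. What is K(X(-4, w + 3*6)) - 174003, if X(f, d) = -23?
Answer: -174043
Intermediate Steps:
K(g) = 6 + 2*g
K(X(-4, w + 3*6)) - 174003 = (6 + 2*(-23)) - 174003 = (6 - 46) - 174003 = -40 - 174003 = -174043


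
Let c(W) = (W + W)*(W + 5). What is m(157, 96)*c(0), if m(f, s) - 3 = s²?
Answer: 0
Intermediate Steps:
m(f, s) = 3 + s²
c(W) = 2*W*(5 + W) (c(W) = (2*W)*(5 + W) = 2*W*(5 + W))
m(157, 96)*c(0) = (3 + 96²)*(2*0*(5 + 0)) = (3 + 9216)*(2*0*5) = 9219*0 = 0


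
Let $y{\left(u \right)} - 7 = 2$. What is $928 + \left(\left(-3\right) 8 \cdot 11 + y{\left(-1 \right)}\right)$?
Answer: $673$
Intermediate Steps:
$y{\left(u \right)} = 9$ ($y{\left(u \right)} = 7 + 2 = 9$)
$928 + \left(\left(-3\right) 8 \cdot 11 + y{\left(-1 \right)}\right) = 928 + \left(\left(-3\right) 8 \cdot 11 + 9\right) = 928 + \left(\left(-24\right) 11 + 9\right) = 928 + \left(-264 + 9\right) = 928 - 255 = 673$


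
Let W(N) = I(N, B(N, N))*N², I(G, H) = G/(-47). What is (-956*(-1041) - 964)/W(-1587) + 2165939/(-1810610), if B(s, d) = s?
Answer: -8572583224517377/7236952046521830 ≈ -1.1846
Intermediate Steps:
I(G, H) = -G/47 (I(G, H) = G*(-1/47) = -G/47)
W(N) = -N³/47 (W(N) = (-N/47)*N² = -N³/47)
(-956*(-1041) - 964)/W(-1587) + 2165939/(-1810610) = (-956*(-1041) - 964)/((-1/47*(-1587)³)) + 2165939/(-1810610) = (995196 - 964)/((-1/47*(-3996969003))) + 2165939*(-1/1810610) = 994232/(3996969003/47) - 2165939/1810610 = 994232*(47/3996969003) - 2165939/1810610 = 46728904/3996969003 - 2165939/1810610 = -8572583224517377/7236952046521830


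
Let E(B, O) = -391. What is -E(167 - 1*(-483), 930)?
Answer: 391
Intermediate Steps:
-E(167 - 1*(-483), 930) = -1*(-391) = 391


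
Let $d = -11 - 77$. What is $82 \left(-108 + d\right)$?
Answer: $-16072$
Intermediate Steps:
$d = -88$
$82 \left(-108 + d\right) = 82 \left(-108 - 88\right) = 82 \left(-196\right) = -16072$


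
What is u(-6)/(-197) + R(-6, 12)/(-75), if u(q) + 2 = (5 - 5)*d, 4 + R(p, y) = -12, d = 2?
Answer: 3302/14775 ≈ 0.22349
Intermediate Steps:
R(p, y) = -16 (R(p, y) = -4 - 12 = -16)
u(q) = -2 (u(q) = -2 + (5 - 5)*2 = -2 + 0*2 = -2 + 0 = -2)
u(-6)/(-197) + R(-6, 12)/(-75) = -2/(-197) - 16/(-75) = -2*(-1/197) - 16*(-1/75) = 2/197 + 16/75 = 3302/14775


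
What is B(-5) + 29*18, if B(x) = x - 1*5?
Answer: 512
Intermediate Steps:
B(x) = -5 + x (B(x) = x - 5 = -5 + x)
B(-5) + 29*18 = (-5 - 5) + 29*18 = -10 + 522 = 512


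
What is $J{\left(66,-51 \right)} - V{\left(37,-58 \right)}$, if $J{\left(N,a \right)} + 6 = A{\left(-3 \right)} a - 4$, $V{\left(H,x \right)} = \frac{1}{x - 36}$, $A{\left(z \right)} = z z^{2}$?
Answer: $\frac{128499}{94} \approx 1367.0$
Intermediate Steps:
$A{\left(z \right)} = z^{3}$
$V{\left(H,x \right)} = \frac{1}{-36 + x}$ ($V{\left(H,x \right)} = \frac{1}{x - 36} = \frac{1}{-36 + x}$)
$J{\left(N,a \right)} = -10 - 27 a$ ($J{\left(N,a \right)} = -6 + \left(\left(-3\right)^{3} a - 4\right) = -6 - \left(4 + 27 a\right) = -10 - 27 a$)
$J{\left(66,-51 \right)} - V{\left(37,-58 \right)} = \left(-10 - -1377\right) - \frac{1}{-36 - 58} = \left(-10 + 1377\right) - \frac{1}{-94} = 1367 - - \frac{1}{94} = 1367 + \frac{1}{94} = \frac{128499}{94}$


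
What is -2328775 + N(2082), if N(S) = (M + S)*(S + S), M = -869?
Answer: 2722157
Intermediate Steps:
N(S) = 2*S*(-869 + S) (N(S) = (-869 + S)*(S + S) = (-869 + S)*(2*S) = 2*S*(-869 + S))
-2328775 + N(2082) = -2328775 + 2*2082*(-869 + 2082) = -2328775 + 2*2082*1213 = -2328775 + 5050932 = 2722157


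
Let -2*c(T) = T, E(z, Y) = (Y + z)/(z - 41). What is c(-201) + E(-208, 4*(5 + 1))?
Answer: 50417/498 ≈ 101.24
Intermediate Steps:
E(z, Y) = (Y + z)/(-41 + z)
c(T) = -T/2
c(-201) + E(-208, 4*(5 + 1)) = -½*(-201) + (4*(5 + 1) - 208)/(-41 - 208) = 201/2 + (4*6 - 208)/(-249) = 201/2 - (24 - 208)/249 = 201/2 - 1/249*(-184) = 201/2 + 184/249 = 50417/498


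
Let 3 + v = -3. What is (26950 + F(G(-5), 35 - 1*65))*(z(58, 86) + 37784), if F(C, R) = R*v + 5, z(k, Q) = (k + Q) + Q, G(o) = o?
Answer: 1031509890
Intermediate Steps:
v = -6 (v = -3 - 3 = -6)
z(k, Q) = k + 2*Q (z(k, Q) = (Q + k) + Q = k + 2*Q)
F(C, R) = 5 - 6*R (F(C, R) = R*(-6) + 5 = -6*R + 5 = 5 - 6*R)
(26950 + F(G(-5), 35 - 1*65))*(z(58, 86) + 37784) = (26950 + (5 - 6*(35 - 1*65)))*((58 + 2*86) + 37784) = (26950 + (5 - 6*(35 - 65)))*((58 + 172) + 37784) = (26950 + (5 - 6*(-30)))*(230 + 37784) = (26950 + (5 + 180))*38014 = (26950 + 185)*38014 = 27135*38014 = 1031509890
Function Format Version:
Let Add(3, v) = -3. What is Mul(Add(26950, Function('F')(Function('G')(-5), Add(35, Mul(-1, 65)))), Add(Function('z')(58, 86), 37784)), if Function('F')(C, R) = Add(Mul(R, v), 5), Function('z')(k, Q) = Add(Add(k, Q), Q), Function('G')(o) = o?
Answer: 1031509890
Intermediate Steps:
v = -6 (v = Add(-3, -3) = -6)
Function('z')(k, Q) = Add(k, Mul(2, Q)) (Function('z')(k, Q) = Add(Add(Q, k), Q) = Add(k, Mul(2, Q)))
Function('F')(C, R) = Add(5, Mul(-6, R)) (Function('F')(C, R) = Add(Mul(R, -6), 5) = Add(Mul(-6, R), 5) = Add(5, Mul(-6, R)))
Mul(Add(26950, Function('F')(Function('G')(-5), Add(35, Mul(-1, 65)))), Add(Function('z')(58, 86), 37784)) = Mul(Add(26950, Add(5, Mul(-6, Add(35, Mul(-1, 65))))), Add(Add(58, Mul(2, 86)), 37784)) = Mul(Add(26950, Add(5, Mul(-6, Add(35, -65)))), Add(Add(58, 172), 37784)) = Mul(Add(26950, Add(5, Mul(-6, -30))), Add(230, 37784)) = Mul(Add(26950, Add(5, 180)), 38014) = Mul(Add(26950, 185), 38014) = Mul(27135, 38014) = 1031509890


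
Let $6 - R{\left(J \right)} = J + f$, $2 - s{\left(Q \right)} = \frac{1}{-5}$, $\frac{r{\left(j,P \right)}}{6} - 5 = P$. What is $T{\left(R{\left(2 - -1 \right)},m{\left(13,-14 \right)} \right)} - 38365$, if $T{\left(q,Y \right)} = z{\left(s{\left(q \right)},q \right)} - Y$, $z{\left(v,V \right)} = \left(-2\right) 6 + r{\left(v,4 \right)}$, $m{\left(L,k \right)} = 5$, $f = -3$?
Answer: $-38328$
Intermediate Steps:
$r{\left(j,P \right)} = 30 + 6 P$
$s{\left(Q \right)} = \frac{11}{5}$ ($s{\left(Q \right)} = 2 - \frac{1}{-5} = 2 - - \frac{1}{5} = 2 + \frac{1}{5} = \frac{11}{5}$)
$z{\left(v,V \right)} = 42$ ($z{\left(v,V \right)} = \left(-2\right) 6 + \left(30 + 6 \cdot 4\right) = -12 + \left(30 + 24\right) = -12 + 54 = 42$)
$R{\left(J \right)} = 9 - J$ ($R{\left(J \right)} = 6 - \left(J - 3\right) = 6 - \left(-3 + J\right) = 9 - J$)
$T{\left(q,Y \right)} = 42 - Y$
$T{\left(R{\left(2 - -1 \right)},m{\left(13,-14 \right)} \right)} - 38365 = \left(42 - 5\right) - 38365 = 37 - 38365 = -38328$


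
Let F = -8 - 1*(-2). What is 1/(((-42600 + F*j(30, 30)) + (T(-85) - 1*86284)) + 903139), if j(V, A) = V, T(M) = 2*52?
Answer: 1/774179 ≈ 1.2917e-6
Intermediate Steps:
T(M) = 104
F = -6 (F = -8 + 2 = -6)
1/(((-42600 + F*j(30, 30)) + (T(-85) - 1*86284)) + 903139) = 1/(((-42600 - 6*30) + (104 - 1*86284)) + 903139) = 1/(((-42600 - 180) + (104 - 86284)) + 903139) = 1/((-42780 - 86180) + 903139) = 1/(-128960 + 903139) = 1/774179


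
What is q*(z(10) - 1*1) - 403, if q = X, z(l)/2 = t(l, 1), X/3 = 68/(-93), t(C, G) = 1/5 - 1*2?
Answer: -60901/155 ≈ -392.91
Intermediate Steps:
t(C, G) = -9/5 (t(C, G) = 1/5 - 2 = -9/5)
X = -68/31 (X = 3*(68/(-93)) = 3*(68*(-1/93)) = 3*(-68/93) = -68/31 ≈ -2.1936)
z(l) = -18/5 (z(l) = 2*(-9/5) = -18/5)
q = -68/31 ≈ -2.1936
q*(z(10) - 1*1) - 403 = -68*(-18/5 - 1*1)/31 - 403 = -68*(-18/5 - 1)/31 - 403 = -68/31*(-23/5) - 403 = 1564/155 - 403 = -60901/155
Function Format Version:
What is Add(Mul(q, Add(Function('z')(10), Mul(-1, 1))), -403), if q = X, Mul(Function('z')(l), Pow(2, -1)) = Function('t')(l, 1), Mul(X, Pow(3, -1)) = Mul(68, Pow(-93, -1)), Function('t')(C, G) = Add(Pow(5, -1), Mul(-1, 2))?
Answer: Rational(-60901, 155) ≈ -392.91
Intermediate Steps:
Function('t')(C, G) = Rational(-9, 5) (Function('t')(C, G) = Add(Rational(1, 5), -2) = Rational(-9, 5))
X = Rational(-68, 31) (X = Mul(3, Mul(68, Pow(-93, -1))) = Mul(3, Mul(68, Rational(-1, 93))) = Mul(3, Rational(-68, 93)) = Rational(-68, 31) ≈ -2.1936)
Function('z')(l) = Rational(-18, 5) (Function('z')(l) = Mul(2, Rational(-9, 5)) = Rational(-18, 5))
q = Rational(-68, 31) ≈ -2.1936
Add(Mul(q, Add(Function('z')(10), Mul(-1, 1))), -403) = Add(Mul(Rational(-68, 31), Add(Rational(-18, 5), Mul(-1, 1))), -403) = Add(Mul(Rational(-68, 31), Add(Rational(-18, 5), -1)), -403) = Add(Mul(Rational(-68, 31), Rational(-23, 5)), -403) = Add(Rational(1564, 155), -403) = Rational(-60901, 155)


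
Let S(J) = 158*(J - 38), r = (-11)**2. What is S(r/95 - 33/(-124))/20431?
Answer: -33930579/120338590 ≈ -0.28196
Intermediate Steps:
r = 121
S(J) = -6004 + 158*J (S(J) = 158*(-38 + J) = -6004 + 158*J)
S(r/95 - 33/(-124))/20431 = (-6004 + 158*(121/95 - 33/(-124)))/20431 = (-6004 + 158*(121*(1/95) - 33*(-1/124)))*(1/20431) = (-6004 + 158*(121/95 + 33/124))*(1/20431) = (-6004 + 158*(18139/11780))*(1/20431) = (-6004 + 1432981/5890)*(1/20431) = -33930579/5890*1/20431 = -33930579/120338590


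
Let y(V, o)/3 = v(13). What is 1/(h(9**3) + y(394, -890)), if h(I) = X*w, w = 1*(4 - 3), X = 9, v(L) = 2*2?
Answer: 1/21 ≈ 0.047619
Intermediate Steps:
v(L) = 4
y(V, o) = 12 (y(V, o) = 3*4 = 12)
w = 1 (w = 1*1 = 1)
h(I) = 9 (h(I) = 9*1 = 9)
1/(h(9**3) + y(394, -890)) = 1/(9 + 12) = 1/21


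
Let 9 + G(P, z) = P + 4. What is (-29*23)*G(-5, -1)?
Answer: 6670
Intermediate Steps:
G(P, z) = -5 + P (G(P, z) = -9 + (P + 4) = -9 + (4 + P) = -5 + P)
(-29*23)*G(-5, -1) = (-29*23)*(-5 - 5) = -667*(-10) = 6670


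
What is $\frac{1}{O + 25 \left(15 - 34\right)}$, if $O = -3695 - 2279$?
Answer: $- \frac{1}{6449} \approx -0.00015506$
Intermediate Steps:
$O = -5974$
$\frac{1}{O + 25 \left(15 - 34\right)} = \frac{1}{-5974 + 25 \left(15 - 34\right)} = \frac{1}{-5974 + 25 \left(-19\right)} = \frac{1}{-5974 - 475} = \frac{1}{-6449} = - \frac{1}{6449}$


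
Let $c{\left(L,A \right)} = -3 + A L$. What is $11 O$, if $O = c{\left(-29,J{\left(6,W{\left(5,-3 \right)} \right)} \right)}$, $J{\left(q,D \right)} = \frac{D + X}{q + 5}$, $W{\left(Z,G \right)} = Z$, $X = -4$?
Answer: $-62$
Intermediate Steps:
$J{\left(q,D \right)} = \frac{-4 + D}{5 + q}$ ($J{\left(q,D \right)} = \frac{D - 4}{q + 5} = \frac{-4 + D}{5 + q}$)
$O = - \frac{62}{11}$ ($O = -3 + \frac{-4 + 5}{5 + 6} \left(-29\right) = -3 + \frac{1}{11} \cdot 1 \left(-29\right) = -3 + \frac{1}{11} \left(-29\right) = -3 - \frac{29}{11} = - \frac{62}{11} \approx -5.6364$)
$11 O = 11 \left(- \frac{62}{11}\right) = -62$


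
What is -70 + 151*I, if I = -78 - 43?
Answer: -18341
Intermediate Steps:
I = -121
-70 + 151*I = -70 + 151*(-121) = -70 - 18271 = -18341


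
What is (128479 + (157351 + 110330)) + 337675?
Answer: 733835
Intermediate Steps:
(128479 + (157351 + 110330)) + 337675 = (128479 + 267681) + 337675 = 396160 + 337675 = 733835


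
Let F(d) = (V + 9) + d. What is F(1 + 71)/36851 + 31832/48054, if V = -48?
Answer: 587313407/885418977 ≈ 0.66332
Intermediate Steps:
F(d) = -39 + d (F(d) = (-48 + 9) + d = -39 + d)
F(1 + 71)/36851 + 31832/48054 = (-39 + (1 + 71))/36851 + 31832/48054 = (-39 + 72)*(1/36851) + 31832*(1/48054) = 33*(1/36851) + 15916/24027 = 33/36851 + 15916/24027 = 587313407/885418977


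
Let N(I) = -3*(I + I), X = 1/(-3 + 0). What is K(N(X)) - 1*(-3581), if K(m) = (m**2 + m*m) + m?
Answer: 3591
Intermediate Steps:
X = -1/3 (X = 1/(-3) = -1/3 ≈ -0.33333)
N(I) = -6*I
K(m) = m + 2*m**2 (K(m) = (m**2 + m**2) + m = 2*m**2 + m = m + 2*m**2)
K(N(X)) - 1*(-3581) = (-6*(-1/3))*(1 + 2*(-6*(-1/3))) - 1*(-3581) = 2*(1 + 2*2) + 3581 = 2*(1 + 4) + 3581 = 2*5 + 3581 = 10 + 3581 = 3591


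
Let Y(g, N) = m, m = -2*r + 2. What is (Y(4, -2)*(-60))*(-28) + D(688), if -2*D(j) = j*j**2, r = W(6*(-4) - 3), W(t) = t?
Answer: -162736256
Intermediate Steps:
r = -27 (r = 6*(-4) - 3 = -24 - 3 = -27)
m = 56 (m = -2*(-27) + 2 = 54 + 2 = 56)
Y(g, N) = 56
D(j) = -j**3/2 (D(j) = -j*j**2/2 = -j**3/2)
(Y(4, -2)*(-60))*(-28) + D(688) = (56*(-60))*(-28) - 1/2*688**3 = -3360*(-28) - 1/2*325660672 = 94080 - 162830336 = -162736256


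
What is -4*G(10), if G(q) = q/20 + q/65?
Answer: -34/13 ≈ -2.6154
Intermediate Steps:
G(q) = 17*q/260 (G(q) = q*(1/20) + q*(1/65) = q/20 + q/65 = 17*q/260)
-4*G(10) = -17*10/65 = -4*17/26 = -34/13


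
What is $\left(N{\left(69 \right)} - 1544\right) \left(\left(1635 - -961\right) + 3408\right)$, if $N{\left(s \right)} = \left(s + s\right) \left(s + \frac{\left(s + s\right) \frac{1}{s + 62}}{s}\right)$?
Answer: $\frac{6276545576}{131} \approx 4.7913 \cdot 10^{7}$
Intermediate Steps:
$N{\left(s \right)} = 2 s \left(s + \frac{2}{62 + s}\right)$ ($N{\left(s \right)} = 2 s \left(s + \frac{2 s \frac{1}{62 + s}}{s}\right) = 2 s \left(s + \frac{2}{62 + s}\right)$)
$\left(N{\left(69 \right)} - 1544\right) \left(\left(1635 - -961\right) + 3408\right) = \left(2 \cdot 69 \frac{1}{62 + 69} \left(2 + 69^{2} + 62 \cdot 69\right) - 1544\right) \left(\left(1635 - -961\right) + 3408\right) = \left(2 \cdot 69 \cdot \frac{1}{131} \left(2 + 4761 + 4278\right) - 1544\right) \left(\left(1635 + 961\right) + 3408\right) = \left(2 \cdot 69 \cdot \frac{1}{131} \cdot 9041 - 1544\right) \left(2596 + 3408\right) = \left(\frac{1247658}{131} - 1544\right) 6004 = \frac{1045394}{131} \cdot 6004 = \frac{6276545576}{131}$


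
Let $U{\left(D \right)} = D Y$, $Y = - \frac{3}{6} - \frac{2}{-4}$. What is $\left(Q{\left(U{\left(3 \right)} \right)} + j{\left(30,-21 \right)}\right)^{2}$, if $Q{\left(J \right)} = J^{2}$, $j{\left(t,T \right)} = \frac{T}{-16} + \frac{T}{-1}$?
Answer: $\frac{127449}{256} \approx 497.85$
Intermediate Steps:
$j{\left(t,T \right)} = - \frac{17 T}{16}$ ($j{\left(t,T \right)} = T \left(- \frac{1}{16}\right) + T \left(-1\right) = - \frac{T}{16} - T = - \frac{17 T}{16}$)
$Y = 0$ ($Y = \left(-3\right) \frac{1}{6} - - \frac{1}{2} = - \frac{1}{2} + \frac{1}{2} = 0$)
$U{\left(D \right)} = 0$ ($U{\left(D \right)} = D 0 = 0$)
$\left(Q{\left(U{\left(3 \right)} \right)} + j{\left(30,-21 \right)}\right)^{2} = \left(0^{2} - - \frac{357}{16}\right)^{2} = \left(0 + \frac{357}{16}\right)^{2} = \left(\frac{357}{16}\right)^{2} = \frac{127449}{256}$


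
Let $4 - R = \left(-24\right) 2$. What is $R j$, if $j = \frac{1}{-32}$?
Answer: $- \frac{13}{8} \approx -1.625$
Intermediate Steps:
$j = - \frac{1}{32} \approx -0.03125$
$R = 52$ ($R = 4 - \left(-24\right) 2 = 4 - -48 = 4 + 48 = 52$)
$R j = 52 \left(- \frac{1}{32}\right) = - \frac{13}{8}$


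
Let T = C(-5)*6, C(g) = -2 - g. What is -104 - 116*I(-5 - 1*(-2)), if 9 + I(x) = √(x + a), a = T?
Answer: 940 - 116*√15 ≈ 490.73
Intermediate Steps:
T = 18 (T = (-2 - 1*(-5))*6 = (-2 + 5)*6 = 3*6 = 18)
a = 18
I(x) = -9 + √(18 + x) (I(x) = -9 + √(x + 18) = -9 + √(18 + x))
-104 - 116*I(-5 - 1*(-2)) = -104 - 116*(-9 + √(18 + (-5 - 1*(-2)))) = -104 - 116*(-9 + √(18 + (-5 + 2))) = -104 - 116*(-9 + √(18 - 3)) = -104 - 116*(-9 + √15) = -104 + (1044 - 116*√15) = 940 - 116*√15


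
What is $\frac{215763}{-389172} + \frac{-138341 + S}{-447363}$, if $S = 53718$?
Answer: $- \frac{3028165753}{8290531116} \approx -0.36526$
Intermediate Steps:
$\frac{215763}{-389172} + \frac{-138341 + S}{-447363} = \frac{215763}{-389172} + \frac{-138341 + 53718}{-447363} = 215763 \left(- \frac{1}{389172}\right) - - \frac{12089}{63909} = - \frac{71921}{129724} + \frac{12089}{63909} = - \frac{3028165753}{8290531116}$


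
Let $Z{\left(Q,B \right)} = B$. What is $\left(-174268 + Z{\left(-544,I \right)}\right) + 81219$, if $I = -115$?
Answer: $-93164$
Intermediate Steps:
$\left(-174268 + Z{\left(-544,I \right)}\right) + 81219 = \left(-174268 - 115\right) + 81219 = -174383 + 81219 = -93164$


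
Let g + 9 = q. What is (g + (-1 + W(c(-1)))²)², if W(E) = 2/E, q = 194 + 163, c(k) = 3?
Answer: 9815689/81 ≈ 1.2118e+5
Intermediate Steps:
q = 357
g = 348 (g = -9 + 357 = 348)
(g + (-1 + W(c(-1)))²)² = (348 + (-1 + 2/3)²)² = (348 + (-1 + 2*(⅓))²)² = (348 + (-1 + ⅔)²)² = (348 + (-⅓)²)² = (348 + ⅑)² = (3133/9)² = 9815689/81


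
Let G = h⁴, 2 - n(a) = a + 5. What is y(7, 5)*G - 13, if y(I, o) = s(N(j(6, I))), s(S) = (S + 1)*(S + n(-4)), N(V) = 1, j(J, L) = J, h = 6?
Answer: 5171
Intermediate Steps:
n(a) = -3 - a (n(a) = 2 - (a + 5) = 2 - (5 + a) = 2 + (-5 - a) = -3 - a)
G = 1296 (G = 6⁴ = 1296)
s(S) = (1 + S)² (s(S) = (S + 1)*(S + (-3 - 1*(-4))) = (1 + S)*(S + (-3 + 4)) = (1 + S)*(S + 1) = (1 + S)*(1 + S) = (1 + S)²)
y(I, o) = 4 (y(I, o) = 1 + 1² + 2*1 = 1 + 1 + 2 = 4)
y(7, 5)*G - 13 = 4*1296 - 13 = 5184 - 13 = 5171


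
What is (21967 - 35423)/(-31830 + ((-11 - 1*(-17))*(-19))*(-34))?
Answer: 6728/13977 ≈ 0.48136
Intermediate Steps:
(21967 - 35423)/(-31830 + ((-11 - 1*(-17))*(-19))*(-34)) = -13456/(-31830 + ((-11 + 17)*(-19))*(-34)) = -13456/(-31830 + (6*(-19))*(-34)) = -13456/(-31830 - 114*(-34)) = -13456/(-31830 + 3876) = -13456/(-27954) = -13456*(-1/27954) = 6728/13977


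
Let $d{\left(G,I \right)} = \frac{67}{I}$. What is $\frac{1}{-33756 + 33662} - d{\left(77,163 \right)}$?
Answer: $- \frac{6461}{15322} \approx -0.42168$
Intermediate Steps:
$\frac{1}{-33756 + 33662} - d{\left(77,163 \right)} = \frac{1}{-33756 + 33662} - \frac{67}{163} = \frac{1}{-94} - 67 \cdot \frac{1}{163} = - \frac{1}{94} - \frac{67}{163} = - \frac{6461}{15322}$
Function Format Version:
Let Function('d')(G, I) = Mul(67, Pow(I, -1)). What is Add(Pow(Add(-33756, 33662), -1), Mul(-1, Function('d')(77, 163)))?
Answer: Rational(-6461, 15322) ≈ -0.42168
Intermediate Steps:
Add(Pow(Add(-33756, 33662), -1), Mul(-1, Function('d')(77, 163))) = Add(Pow(Add(-33756, 33662), -1), Mul(-1, Mul(67, Pow(163, -1)))) = Add(Pow(-94, -1), Mul(-1, Mul(67, Rational(1, 163)))) = Add(Rational(-1, 94), Mul(-1, Rational(67, 163))) = Add(Rational(-1, 94), Rational(-67, 163)) = Rational(-6461, 15322)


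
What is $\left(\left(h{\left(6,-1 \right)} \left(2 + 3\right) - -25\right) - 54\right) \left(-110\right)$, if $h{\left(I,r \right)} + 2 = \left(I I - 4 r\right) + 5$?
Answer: $-20460$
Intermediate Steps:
$h{\left(I,r \right)} = 3 + I^{2} - 4 r$ ($h{\left(I,r \right)} = -2 + \left(\left(I I - 4 r\right) + 5\right) = -2 + \left(\left(I^{2} - 4 r\right) + 5\right) = -2 + \left(5 + I^{2} - 4 r\right) = 3 + I^{2} - 4 r$)
$\left(\left(h{\left(6,-1 \right)} \left(2 + 3\right) - -25\right) - 54\right) \left(-110\right) = \left(\left(\left(3 + 6^{2} - -4\right) \left(2 + 3\right) - -25\right) - 54\right) \left(-110\right) = \left(\left(\left(3 + 36 + 4\right) 5 + 25\right) - 54\right) \left(-110\right) = \left(\left(43 \cdot 5 + 25\right) - 54\right) \left(-110\right) = \left(\left(215 + 25\right) - 54\right) \left(-110\right) = \left(240 - 54\right) \left(-110\right) = 186 \left(-110\right) = -20460$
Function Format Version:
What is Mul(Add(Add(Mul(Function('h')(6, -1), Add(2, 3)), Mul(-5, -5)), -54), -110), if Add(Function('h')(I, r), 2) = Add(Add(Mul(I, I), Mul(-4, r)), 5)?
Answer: -20460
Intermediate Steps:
Function('h')(I, r) = Add(3, Pow(I, 2), Mul(-4, r)) (Function('h')(I, r) = Add(-2, Add(Add(Mul(I, I), Mul(-4, r)), 5)) = Add(-2, Add(Add(Pow(I, 2), Mul(-4, r)), 5)) = Add(-2, Add(5, Pow(I, 2), Mul(-4, r))) = Add(3, Pow(I, 2), Mul(-4, r)))
Mul(Add(Add(Mul(Function('h')(6, -1), Add(2, 3)), Mul(-5, -5)), -54), -110) = Mul(Add(Add(Mul(Add(3, Pow(6, 2), Mul(-4, -1)), Add(2, 3)), Mul(-5, -5)), -54), -110) = Mul(Add(Add(Mul(Add(3, 36, 4), 5), 25), -54), -110) = Mul(Add(Add(Mul(43, 5), 25), -54), -110) = Mul(Add(Add(215, 25), -54), -110) = Mul(Add(240, -54), -110) = Mul(186, -110) = -20460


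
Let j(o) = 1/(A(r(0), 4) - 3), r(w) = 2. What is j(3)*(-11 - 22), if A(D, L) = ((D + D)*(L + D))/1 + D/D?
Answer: -3/2 ≈ -1.5000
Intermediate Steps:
A(D, L) = 1 + 2*D*(D + L) (A(D, L) = ((2*D)*(D + L))*1 + 1 = (2*D*(D + L))*1 + 1 = 2*D*(D + L) + 1 = 1 + 2*D*(D + L))
j(o) = 1/22 (j(o) = 1/((1 + 2*2² + 2*2*4) - 3) = 1/((1 + 2*4 + 16) - 3) = 1/((1 + 8 + 16) - 3) = 1/(25 - 3) = 1/22)
j(3)*(-11 - 22) = (-11 - 22)/22 = (1/22)*(-33) = -3/2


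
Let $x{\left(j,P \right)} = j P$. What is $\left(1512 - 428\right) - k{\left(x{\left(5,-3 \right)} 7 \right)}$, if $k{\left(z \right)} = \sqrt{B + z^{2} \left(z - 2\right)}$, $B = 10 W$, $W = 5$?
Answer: $1084 - 5 i \sqrt{47185} \approx 1084.0 - 1086.1 i$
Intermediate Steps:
$B = 50$ ($B = 10 \cdot 5 = 50$)
$x{\left(j,P \right)} = P j$
$k{\left(z \right)} = \sqrt{50 + z^{2} \left(-2 + z\right)}$ ($k{\left(z \right)} = \sqrt{50 + z^{2} \left(z - 2\right)} = \sqrt{50 + z^{2} \left(-2 + z\right)}$)
$\left(1512 - 428\right) - k{\left(x{\left(5,-3 \right)} 7 \right)} = \left(1512 - 428\right) - \sqrt{50 + \left(\left(-3\right) 5 \cdot 7\right)^{3} - 2 \left(\left(-3\right) 5 \cdot 7\right)^{2}} = 1084 - \sqrt{50 + \left(\left(-15\right) 7\right)^{3} - 2 \left(\left(-15\right) 7\right)^{2}} = 1084 - \sqrt{50 + \left(-105\right)^{3} - 2 \left(-105\right)^{2}} = 1084 - \sqrt{50 - 1157625 - 22050} = 1084 - \sqrt{-1179625} = 1084 - 5 i \sqrt{47185}$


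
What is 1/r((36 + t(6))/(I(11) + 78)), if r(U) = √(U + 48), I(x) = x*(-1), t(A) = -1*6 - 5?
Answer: √217147/3241 ≈ 0.14378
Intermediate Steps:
t(A) = -11 (t(A) = -6 - 5 = -11)
I(x) = -x
r(U) = √(48 + U)
1/r((36 + t(6))/(I(11) + 78)) = 1/(√(48 + (36 - 11)/(-1*11 + 78))) = 1/(√(48 + 25/(-11 + 78))) = 1/(√(48 + 25/67)) = 1/(√(3241/67)) = 1/(√217147/67) = √217147/3241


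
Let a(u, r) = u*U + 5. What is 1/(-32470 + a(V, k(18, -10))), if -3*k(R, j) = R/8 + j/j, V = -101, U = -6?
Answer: -1/31859 ≈ -3.1388e-5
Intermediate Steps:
k(R, j) = -1/3 - R/24 (k(R, j) = -(R/8 + j/j)/3 = -(R*(1/8) + 1)/3 = -(R/8 + 1)/3 = -(1 + R/8)/3 = -1/3 - R/24)
a(u, r) = 5 - 6*u (a(u, r) = u*(-6) + 5 = -6*u + 5 = 5 - 6*u)
1/(-32470 + a(V, k(18, -10))) = 1/(-32470 + (5 - 6*(-101))) = 1/(-32470 + (5 + 606)) = 1/(-32470 + 611) = 1/(-31859) = -1/31859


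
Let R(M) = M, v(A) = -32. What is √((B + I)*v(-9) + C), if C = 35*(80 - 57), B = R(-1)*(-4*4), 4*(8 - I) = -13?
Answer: I*√67 ≈ 8.1853*I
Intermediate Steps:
I = 45/4 (I = 8 - ¼*(-13) = 8 + 13/4 = 45/4 ≈ 11.250)
B = 16 (B = -(-4)*4 = -1*(-16) = 16)
C = 805 (C = 35*23 = 805)
√((B + I)*v(-9) + C) = √((16 + 45/4)*(-32) + 805) = √((109/4)*(-32) + 805) = √(-872 + 805) = √(-67) = I*√67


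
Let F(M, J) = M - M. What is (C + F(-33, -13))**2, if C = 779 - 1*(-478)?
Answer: 1580049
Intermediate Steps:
F(M, J) = 0
C = 1257 (C = 779 + 478 = 1257)
(C + F(-33, -13))**2 = (1257 + 0)**2 = 1257**2 = 1580049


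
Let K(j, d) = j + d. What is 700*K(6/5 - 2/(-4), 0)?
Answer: 1190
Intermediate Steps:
K(j, d) = d + j
700*K(6/5 - 2/(-4), 0) = 700*(0 + (6/5 - 2/(-4))) = 700*(0 + (6*(1/5) - 2*(-1/4))) = 700*(0 + (6/5 + 1/2)) = 700*(0 + 17/10) = 700*(17/10) = 1190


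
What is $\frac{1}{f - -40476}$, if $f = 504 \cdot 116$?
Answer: $\frac{1}{98940} \approx 1.0107 \cdot 10^{-5}$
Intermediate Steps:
$f = 58464$
$\frac{1}{f - -40476} = \frac{1}{58464 - -40476} = \frac{1}{58464 + \left(-4112 + 44588\right)} = \frac{1}{58464 + 40476} = \frac{1}{98940}$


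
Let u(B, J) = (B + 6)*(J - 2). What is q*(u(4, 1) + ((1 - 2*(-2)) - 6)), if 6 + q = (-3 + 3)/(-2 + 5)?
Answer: 66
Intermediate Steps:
u(B, J) = (-2 + J)*(6 + B) (u(B, J) = (6 + B)*(-2 + J) = (-2 + J)*(6 + B))
q = -6 (q = -6 + (-3 + 3)/(-2 + 5) = -6 + 0/3 = -6 + 0*(⅓) = -6 + 0 = -6)
q*(u(4, 1) + ((1 - 2*(-2)) - 6)) = -6*((-12 - 2*4 + 6*1 + 4*1) + ((1 - 2*(-2)) - 6)) = -6*((-12 - 8 + 6 + 4) + ((1 + 4) - 6)) = -6*(-10 + (5 - 6)) = -6*(-10 - 1) = -6*(-11) = 66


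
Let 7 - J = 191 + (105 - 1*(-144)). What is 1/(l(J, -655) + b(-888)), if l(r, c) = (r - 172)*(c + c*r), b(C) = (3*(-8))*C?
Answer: -1/171169488 ≈ -5.8422e-9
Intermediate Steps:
b(C) = -24*C
J = -433 (J = 7 - (191 + (105 - 1*(-144))) = 7 - (191 + (105 + 144)) = 7 - (191 + 249) = 7 - 1*440 = 7 - 440 = -433)
l(r, c) = (-172 + r)*(c + c*r)
1/(l(J, -655) + b(-888)) = 1/(-655*(-172 + (-433)² - 171*(-433)) - 24*(-888)) = 1/(-655*(-172 + 187489 + 74043) + 21312) = 1/(-655*261360 + 21312) = 1/(-171190800 + 21312) = 1/(-171169488) = -1/171169488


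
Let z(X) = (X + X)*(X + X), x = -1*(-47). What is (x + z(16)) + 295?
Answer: 1366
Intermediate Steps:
x = 47
z(X) = 4*X**2 (z(X) = (2*X)*(2*X) = 4*X**2)
(x + z(16)) + 295 = (47 + 4*16**2) + 295 = (47 + 4*256) + 295 = (47 + 1024) + 295 = 1071 + 295 = 1366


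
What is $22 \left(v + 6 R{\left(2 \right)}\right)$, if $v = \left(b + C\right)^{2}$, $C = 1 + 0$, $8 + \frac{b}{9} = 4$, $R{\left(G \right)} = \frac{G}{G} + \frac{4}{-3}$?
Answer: $26906$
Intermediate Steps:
$R{\left(G \right)} = - \frac{1}{3}$ ($R{\left(G \right)} = 1 + 4 \left(- \frac{1}{3}\right) = 1 - \frac{4}{3} = - \frac{1}{3}$)
$b = -36$ ($b = -72 + 9 \cdot 4 = -72 + 36 = -36$)
$C = 1$
$v = 1225$ ($v = \left(-36 + 1\right)^{2} = \left(-35\right)^{2} = 1225$)
$22 \left(v + 6 R{\left(2 \right)}\right) = 22 \left(1225 + 6 \left(- \frac{1}{3}\right)\right) = 22 \left(1225 - 2\right) = 22 \cdot 1223 = 26906$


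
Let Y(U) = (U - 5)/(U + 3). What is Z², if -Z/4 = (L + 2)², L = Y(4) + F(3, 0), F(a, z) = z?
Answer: 456976/2401 ≈ 190.33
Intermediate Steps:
Y(U) = (-5 + U)/(3 + U)
L = -⅐ (L = (-5 + 4)/(3 + 4) + 0 = -1/7 + 0 = (⅐)*(-1) + 0 = -⅐ + 0 = -⅐ ≈ -0.14286)
Z = -676/49 (Z = -4*(-⅐ + 2)² = -4*(13/7)² = -4*169/49 = -676/49 ≈ -13.796)
Z² = (-676/49)² = 456976/2401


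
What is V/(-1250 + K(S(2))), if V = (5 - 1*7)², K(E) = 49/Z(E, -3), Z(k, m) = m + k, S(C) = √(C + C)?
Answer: -4/1299 ≈ -0.0030793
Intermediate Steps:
S(C) = √2*√C (S(C) = √(2*C) = √2*√C)
Z(k, m) = k + m
K(E) = 49/(-3 + E) (K(E) = 49/(E - 3) = 49/(-3 + E))
V = 4 (V = (5 - 7)² = (-2)² = 4)
V/(-1250 + K(S(2))) = 4/(-1250 + 49/(-3 + √2*√2)) = 4/(-1250 + 49/(-3 + 2)) = 4/(-1250 + 49/(-1)) = 4/(-1250 + 49*(-1)) = 4/(-1250 - 49) = 4/(-1299) = -1/1299*4 = -4/1299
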